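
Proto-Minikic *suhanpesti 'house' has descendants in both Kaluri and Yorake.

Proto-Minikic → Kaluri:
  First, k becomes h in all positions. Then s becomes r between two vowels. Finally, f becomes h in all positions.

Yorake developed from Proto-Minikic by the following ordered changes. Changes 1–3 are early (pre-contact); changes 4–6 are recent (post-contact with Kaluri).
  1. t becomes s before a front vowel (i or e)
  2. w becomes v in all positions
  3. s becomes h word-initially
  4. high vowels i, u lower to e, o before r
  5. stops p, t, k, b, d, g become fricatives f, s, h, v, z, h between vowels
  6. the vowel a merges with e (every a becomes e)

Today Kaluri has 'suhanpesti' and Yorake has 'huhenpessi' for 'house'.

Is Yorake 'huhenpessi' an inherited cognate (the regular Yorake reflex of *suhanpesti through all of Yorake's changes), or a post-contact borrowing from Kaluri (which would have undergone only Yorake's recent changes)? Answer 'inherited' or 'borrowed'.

If inherited, *suhanpesti would pass through all of Yorake's changes:
Yorake: *suhanpesti
  suhanpesti → suhanpessi   [palatalisation]
  suhanpessi (rule 2 does not apply)
  suhanpessi → huhanpessi   [debuccalisation]
  huhanpessi (rule 4 does not apply)
  huhanpessi (rule 5 does not apply)
  huhanpessi → huhenpessi   [vowel merger]
  giving Yorake huhenpessi.
If borrowed from Kaluri 'suhanpesti' after the early changes, it would undergo only the recent ones:
  rule 4 (pre-rhotic lowering): no change (suhanpesti)
  rule 5 (intervocalic lenition): no change (suhanpesti)
  rule 6 (vowel merger): suhanpesti → suhenpesti
  ⇒ as a loan: suhenpesti
Yorake 'huhenpessi' matches the inherited outcome exactly, so it is an inherited cognate, not a loan.

inherited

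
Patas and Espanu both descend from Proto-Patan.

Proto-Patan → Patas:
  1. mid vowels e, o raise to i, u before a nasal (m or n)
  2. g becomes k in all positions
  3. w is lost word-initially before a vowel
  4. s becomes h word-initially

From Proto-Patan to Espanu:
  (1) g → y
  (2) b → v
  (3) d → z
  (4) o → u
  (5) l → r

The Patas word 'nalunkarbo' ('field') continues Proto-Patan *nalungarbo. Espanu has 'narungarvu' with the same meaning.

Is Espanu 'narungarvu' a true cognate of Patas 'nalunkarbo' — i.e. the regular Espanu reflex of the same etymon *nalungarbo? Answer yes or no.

no

Derive the expected Espanu reflex of *nalungarbo:
Espanu: *nalungarbo
  nalungarbo → nalunyarbo   [unconditioned shift]
  nalunyarbo → nalunyarvo   [unconditioned shift]
  nalunyarvo (rule 3 does not apply)
  nalunyarvo → nalunyarvu   [vowel merger]
  nalunyarvu → narunyarvu   [unconditioned shift]
  giving Espanu narunyarvu.
The regular Espanu reflex would be 'narunyarvu', but the attested form is 'narungarvu'. The correspondence is irregular, so they are not cognates (the Espanu form has a different source).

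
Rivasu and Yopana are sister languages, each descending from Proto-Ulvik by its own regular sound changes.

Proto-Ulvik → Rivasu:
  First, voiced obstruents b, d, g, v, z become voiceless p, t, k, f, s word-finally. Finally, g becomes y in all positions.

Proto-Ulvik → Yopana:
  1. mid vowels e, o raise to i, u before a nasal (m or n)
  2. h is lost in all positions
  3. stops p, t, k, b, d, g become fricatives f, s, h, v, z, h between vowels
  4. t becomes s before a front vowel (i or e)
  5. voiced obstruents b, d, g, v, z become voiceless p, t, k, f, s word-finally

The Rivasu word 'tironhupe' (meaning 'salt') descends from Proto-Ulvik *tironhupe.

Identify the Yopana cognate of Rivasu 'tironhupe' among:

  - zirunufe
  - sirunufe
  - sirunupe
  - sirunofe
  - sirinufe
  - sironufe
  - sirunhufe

sirunufe

Yopana: start from *tironhupe.
  rule 1 (pre-nasal raising): tironhupe → tirunhupe
  rule 2 (h-loss): tirunhupe → tirunupe
  rule 3 (intervocalic lenition): tirunupe → tirunufe
  rule 4 (palatalisation): tirunufe → sirunufe
  rule 5: no change — sirunufe
  ⇒ Yopana sirunufe
Only 'sirunufe' matches the regular Yopana development of *tironhupe.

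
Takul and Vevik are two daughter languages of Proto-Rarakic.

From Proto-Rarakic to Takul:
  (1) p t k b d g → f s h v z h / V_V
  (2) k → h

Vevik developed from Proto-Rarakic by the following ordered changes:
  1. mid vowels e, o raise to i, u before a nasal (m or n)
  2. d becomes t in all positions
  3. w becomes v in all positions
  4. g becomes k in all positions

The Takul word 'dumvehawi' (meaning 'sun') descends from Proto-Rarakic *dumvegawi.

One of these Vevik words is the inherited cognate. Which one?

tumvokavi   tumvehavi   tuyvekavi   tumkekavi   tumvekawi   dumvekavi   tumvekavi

tumvekavi

Vevik: start from *dumvegawi.
  rule 1: no change — dumvegawi
  rule 2 (unconditioned shift): dumvegawi → tumvegawi
  rule 3 (unconditioned shift): tumvegawi → tumvegavi
  rule 4 (unconditioned shift): tumvegavi → tumvekavi
  ⇒ Vevik tumvekavi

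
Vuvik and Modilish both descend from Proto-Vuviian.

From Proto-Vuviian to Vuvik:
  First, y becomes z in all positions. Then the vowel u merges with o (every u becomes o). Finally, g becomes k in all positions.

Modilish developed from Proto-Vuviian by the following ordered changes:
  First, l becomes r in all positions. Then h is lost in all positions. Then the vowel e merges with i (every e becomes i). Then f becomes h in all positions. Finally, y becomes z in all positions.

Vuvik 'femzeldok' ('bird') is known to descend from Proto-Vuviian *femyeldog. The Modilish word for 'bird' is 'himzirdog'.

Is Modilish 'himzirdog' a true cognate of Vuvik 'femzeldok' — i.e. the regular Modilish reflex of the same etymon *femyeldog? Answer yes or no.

Derive the expected Modilish reflex of *femyeldog:
Modilish: start from *femyeldog.
  rule 1 (unconditioned shift): femyeldog → femyerdog
  rule 2: no change — femyerdog
  rule 3 (vowel merger): femyerdog → fimyirdog
  rule 4 (unconditioned shift): fimyirdog → himyirdog
  rule 5 (unconditioned shift): himyirdog → himzirdog
  ⇒ Modilish himzirdog
Modilish 'himzirdog' matches the regular reflex exactly, so the pair is cognate.

yes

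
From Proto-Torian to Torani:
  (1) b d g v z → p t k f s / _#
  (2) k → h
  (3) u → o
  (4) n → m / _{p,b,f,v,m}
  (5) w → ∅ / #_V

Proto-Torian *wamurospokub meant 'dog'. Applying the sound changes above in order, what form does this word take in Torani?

amorospohop

Torani: *wamurospokub
  wamurospokub → wamurospokup   [final devoicing]
  wamurospokup → wamurospohup   [unconditioned shift]
  wamurospohup → wamorospohop   [vowel merger]
  wamorospohop (rule 4 does not apply)
  wamorospohop → amorospohop   [glide loss]
  giving Torani amorospohop.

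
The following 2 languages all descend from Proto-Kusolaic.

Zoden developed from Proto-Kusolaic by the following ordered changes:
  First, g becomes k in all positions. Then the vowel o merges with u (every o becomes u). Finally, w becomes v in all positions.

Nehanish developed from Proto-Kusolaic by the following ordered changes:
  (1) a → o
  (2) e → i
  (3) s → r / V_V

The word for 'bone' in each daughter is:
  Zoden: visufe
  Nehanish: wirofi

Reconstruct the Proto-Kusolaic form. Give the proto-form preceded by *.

*wisofe

Position 3: Zoden has s, Nehanish has r. Zoden preserves s here (none of its changes turn any other segment into s), so the proto-segment is *s.
Position 6: Zoden has e, Nehanish has i. Zoden preserves e here (none of its changes turn any other segment into e), so the proto-segment is *e.
Continuing position by position gives *wisofe; check it forward:
Zoden: *wisofe
  wisofe (rule 1 does not apply)
  wisofe → wisufe   [vowel merger]
  wisufe → visufe   [unconditioned shift]
  giving Zoden visufe.
Nehanish: start from *wisofe.
  rule 1: no change — wisofe
  rule 2 (vowel merger): wisofe → wisofi
  rule 3 (rhotacism): wisofi → wirofi
  ⇒ Nehanish wirofi
*wisofe is the unique common source.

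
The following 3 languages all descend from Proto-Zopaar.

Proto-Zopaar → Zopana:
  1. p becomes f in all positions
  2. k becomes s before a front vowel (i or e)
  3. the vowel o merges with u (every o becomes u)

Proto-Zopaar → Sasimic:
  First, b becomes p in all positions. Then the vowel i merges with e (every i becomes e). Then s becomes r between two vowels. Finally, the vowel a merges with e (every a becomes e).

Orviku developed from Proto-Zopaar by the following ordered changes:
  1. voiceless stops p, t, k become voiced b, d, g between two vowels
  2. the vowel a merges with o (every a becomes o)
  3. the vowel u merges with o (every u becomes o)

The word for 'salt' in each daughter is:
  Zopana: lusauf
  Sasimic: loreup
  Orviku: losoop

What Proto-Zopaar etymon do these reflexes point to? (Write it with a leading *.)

Position 2: Zopana has u, Sasimic has o, Orviku has o. Sasimic preserves o here (none of its changes turn any other segment into o), so the proto-segment is *o.
Position 5: Zopana has u, Sasimic has u, Orviku has o. Sasimic preserves u here (none of its changes turn any other segment into u), so the proto-segment is *u.
Position 3: Zopana has s, Sasimic has r, Orviku has s. Orviku preserves s here (none of its changes turn any other segment into s), so the proto-segment is *s.
This points to *losaup. Verify forward in each daughter:
Zopana: start from *losaup.
  rule 1 (unconditioned shift): losaup → losauf
  rule 2: no change — losauf
  rule 3 (vowel merger): losauf → lusauf
  ⇒ Zopana lusauf
Sasimic: *losaup > loraup > loreup  (by rhotacism, vowel merger)
Orviku: *losaup > losoup > losoop  (by vowel merger, vowel merger)
Only *losaup yields all of Zopana lusauf, Sasimic loreup, Orviku losoop.

*losaup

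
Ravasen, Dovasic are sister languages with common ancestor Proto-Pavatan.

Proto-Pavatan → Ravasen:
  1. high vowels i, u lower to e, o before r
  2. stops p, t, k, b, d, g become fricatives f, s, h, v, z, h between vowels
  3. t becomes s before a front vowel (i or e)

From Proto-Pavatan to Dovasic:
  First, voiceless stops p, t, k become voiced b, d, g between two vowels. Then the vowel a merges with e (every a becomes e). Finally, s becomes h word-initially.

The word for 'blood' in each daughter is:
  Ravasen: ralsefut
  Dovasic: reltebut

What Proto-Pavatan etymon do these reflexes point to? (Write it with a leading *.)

Position 4: Ravasen has s, Dovasic has t. Dovasic preserves t here (none of its changes turn any other segment into t), so the proto-segment is *t.
Position 6: Ravasen has f, Dovasic has b. Taking the neighbouring segments as reconstructed: Ravasen f could go back to *p or *f; Dovasic b could go back to *p or *b — the one source consistent with every daughter is *p.
Verify the candidate proto-form against each daughter:
Ravasen: *ralteput > raltefut > ralsefut  (by intervocalic lenition, palatalisation)
Dovasic: start from *ralteput.
  rule 1 (intervocalic voicing): ralteput → raltebut
  rule 2 (vowel merger): raltebut → reltebut
  rule 3: no change — reltebut
  ⇒ Dovasic reltebut
*ralteput is the unique common source.

*ralteput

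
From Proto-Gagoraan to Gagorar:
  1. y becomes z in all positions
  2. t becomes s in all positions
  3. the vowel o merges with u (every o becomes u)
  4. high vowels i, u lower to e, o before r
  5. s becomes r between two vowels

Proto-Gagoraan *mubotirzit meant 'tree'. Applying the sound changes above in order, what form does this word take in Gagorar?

Gagorar: *mubotirzit > mubosirzis > mubusirzis > mubuserzis > muburerzis  (by unconditioned shift, vowel merger, pre-rhotic lowering, rhotacism)

muburerzis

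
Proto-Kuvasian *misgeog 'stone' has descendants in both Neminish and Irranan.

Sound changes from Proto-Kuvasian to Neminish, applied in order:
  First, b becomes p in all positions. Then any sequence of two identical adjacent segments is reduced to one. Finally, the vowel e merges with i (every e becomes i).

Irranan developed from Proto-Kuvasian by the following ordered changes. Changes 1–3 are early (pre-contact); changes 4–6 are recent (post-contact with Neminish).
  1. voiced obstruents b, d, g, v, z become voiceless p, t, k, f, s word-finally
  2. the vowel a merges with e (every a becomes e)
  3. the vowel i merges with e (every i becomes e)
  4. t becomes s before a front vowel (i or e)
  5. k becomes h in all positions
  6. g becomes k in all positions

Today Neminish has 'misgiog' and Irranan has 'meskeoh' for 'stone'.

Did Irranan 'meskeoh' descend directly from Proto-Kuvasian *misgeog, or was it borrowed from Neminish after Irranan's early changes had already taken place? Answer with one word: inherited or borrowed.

If inherited, *misgeog would pass through all of Irranan's changes:
Irranan: *misgeog > misgeok > mesgeok > mesgeoh > meskeoh  (by final devoicing, vowel merger, unconditioned shift, unconditioned shift)
If borrowed from Neminish 'misgiog' after the early changes, it would undergo only the recent ones:
  rule 4 (palatalisation): no change (misgiog)
  rule 5 (unconditioned shift): no change (misgiog)
  rule 6 (unconditioned shift): misgiog → miskiok
  ⇒ as a loan: miskiok
Irranan 'meskeoh' matches the inherited outcome exactly, so it is an inherited cognate, not a loan.

inherited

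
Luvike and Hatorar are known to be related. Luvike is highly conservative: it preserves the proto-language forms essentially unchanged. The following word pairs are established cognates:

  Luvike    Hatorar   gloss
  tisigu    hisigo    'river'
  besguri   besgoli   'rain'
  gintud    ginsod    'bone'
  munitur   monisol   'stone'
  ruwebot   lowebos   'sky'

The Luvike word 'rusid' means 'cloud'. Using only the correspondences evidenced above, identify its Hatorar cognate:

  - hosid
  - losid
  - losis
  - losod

losid

ruwebot ~ lowebos — Luvike r corresponds to Hatorar l word-initially before a back vowel.
gintud ~ ginsod, ruwebot ~ lowebos — Luvike u corresponds to Hatorar o after a consonant, before a consonant other than r, m, n, p, b, f, v.
Applying these to Luvike 'rusid':
  rusid → lusid   (r→l word-initially before a back vowel)
  lusid → losid   (u→o after a consonant, before a consonant other than r, m, n, p, b, f, v)
So the Hatorar cognate is 'losid'.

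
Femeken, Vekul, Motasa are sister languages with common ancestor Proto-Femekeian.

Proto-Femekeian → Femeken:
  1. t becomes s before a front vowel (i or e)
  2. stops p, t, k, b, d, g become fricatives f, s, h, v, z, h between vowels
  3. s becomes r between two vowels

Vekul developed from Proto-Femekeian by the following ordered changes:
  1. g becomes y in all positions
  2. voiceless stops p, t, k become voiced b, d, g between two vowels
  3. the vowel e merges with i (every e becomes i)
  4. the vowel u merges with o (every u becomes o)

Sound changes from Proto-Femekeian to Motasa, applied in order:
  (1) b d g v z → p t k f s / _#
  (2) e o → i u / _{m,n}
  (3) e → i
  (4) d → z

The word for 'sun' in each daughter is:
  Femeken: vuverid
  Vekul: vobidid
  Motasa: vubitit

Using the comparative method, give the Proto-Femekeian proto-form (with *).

*vubetid

Position 3: Femeken has v, Vekul has b, Motasa has b. Motasa preserves b here (none of its changes turn any other segment into b), so the proto-segment is *b.
Position 7: Femeken has d, Vekul has d, Motasa has t. Femeken preserves d here (none of its changes turn any other segment into d), so the proto-segment is *d.
Position 2: Femeken has u, Vekul has o, Motasa has u. Femeken preserves u here (none of its changes turn any other segment into u), so the proto-segment is *u.
Continuing position by position gives *vubetid; check it forward:
Femeken: *vubetid > vubesid > vuvesid > vuverid  (by palatalisation, intervocalic lenition, rhotacism)
Vekul: *vubetid > vubedid > vubidid > vobidid  (by intervocalic voicing, vowel merger, vowel merger)
Motasa: *vubetid > vubetit > vubitit  (by final devoicing, vowel merger)
No other proto-form is consistent with every reflex, so the reconstruction is *vubetid.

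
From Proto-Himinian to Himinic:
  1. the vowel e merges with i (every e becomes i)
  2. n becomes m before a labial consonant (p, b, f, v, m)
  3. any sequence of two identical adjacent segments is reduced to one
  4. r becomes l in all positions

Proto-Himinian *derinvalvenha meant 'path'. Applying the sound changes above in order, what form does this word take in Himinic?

Himinic: *derinvalvenha
  derinvalvenha → dirinvalvinha   [vowel merger]
  dirinvalvinha → dirimvalvinha   [nasal place assimilation]
  dirimvalvinha (rule 3 does not apply)
  dirimvalvinha → dilimvalvinha   [unconditioned shift]
  giving Himinic dilimvalvinha.

dilimvalvinha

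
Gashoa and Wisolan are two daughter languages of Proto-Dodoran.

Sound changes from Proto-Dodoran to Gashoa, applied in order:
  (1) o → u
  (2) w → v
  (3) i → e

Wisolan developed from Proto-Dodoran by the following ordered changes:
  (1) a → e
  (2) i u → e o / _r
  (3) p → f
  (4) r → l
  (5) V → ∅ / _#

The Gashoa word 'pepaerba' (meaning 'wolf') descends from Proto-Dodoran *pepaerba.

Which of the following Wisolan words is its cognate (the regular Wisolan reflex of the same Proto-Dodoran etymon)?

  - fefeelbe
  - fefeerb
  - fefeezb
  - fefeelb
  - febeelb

Wisolan: start from *pepaerba.
  rule 1 (vowel merger): pepaerba → pepeerbe
  rule 2: no change — pepeerbe
  rule 3 (unconditioned shift): pepeerbe → fefeerbe
  rule 4 (unconditioned shift): fefeerbe → fefeelbe
  rule 5 (apocope): fefeelbe → fefeelb
  ⇒ Wisolan fefeelb

fefeelb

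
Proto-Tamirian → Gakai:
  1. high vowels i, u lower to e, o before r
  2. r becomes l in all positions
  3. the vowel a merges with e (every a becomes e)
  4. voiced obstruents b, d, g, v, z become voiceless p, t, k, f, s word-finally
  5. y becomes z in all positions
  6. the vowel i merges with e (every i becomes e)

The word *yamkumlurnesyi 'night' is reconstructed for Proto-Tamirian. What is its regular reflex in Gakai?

zemkumlolnesze

Gakai: *yamkumlurnesyi > yamkumlornesyi > yamkumlolnesyi > yemkumlolnesyi > zemkumlolneszi > zemkumlolnesze  (by pre-rhotic lowering, unconditioned shift, vowel merger, unconditioned shift, vowel merger)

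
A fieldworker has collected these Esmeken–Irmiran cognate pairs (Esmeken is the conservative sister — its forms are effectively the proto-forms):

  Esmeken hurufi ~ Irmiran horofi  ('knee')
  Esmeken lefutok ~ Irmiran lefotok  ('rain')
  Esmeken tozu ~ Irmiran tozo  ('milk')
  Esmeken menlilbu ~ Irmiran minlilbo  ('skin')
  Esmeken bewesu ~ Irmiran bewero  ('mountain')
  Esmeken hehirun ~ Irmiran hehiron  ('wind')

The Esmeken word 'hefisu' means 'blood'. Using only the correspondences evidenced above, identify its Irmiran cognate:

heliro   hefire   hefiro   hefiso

hefiro

bewesu ~ bewero — Esmeken s corresponds to Irmiran r between vowels (before a back vowel).
tozu ~ tozo, menlilbu ~ minlilbo — Esmeken u corresponds to Irmiran o word-finally.
Applying these to Esmeken 'hefisu':
  hefisu → hefiru   (s→r between vowels (before a back vowel))
  hefiru → hefiro   (u→o word-finally)
So the Irmiran cognate is 'hefiro'.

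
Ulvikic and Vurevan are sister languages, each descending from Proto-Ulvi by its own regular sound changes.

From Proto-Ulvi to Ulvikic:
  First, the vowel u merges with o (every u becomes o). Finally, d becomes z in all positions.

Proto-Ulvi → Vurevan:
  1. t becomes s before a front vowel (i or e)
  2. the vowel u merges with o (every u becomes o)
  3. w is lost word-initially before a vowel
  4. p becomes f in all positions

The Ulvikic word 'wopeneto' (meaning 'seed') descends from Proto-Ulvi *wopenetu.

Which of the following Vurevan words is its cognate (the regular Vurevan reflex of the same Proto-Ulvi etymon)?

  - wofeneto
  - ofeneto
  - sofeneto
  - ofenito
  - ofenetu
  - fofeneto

ofeneto

Vurevan: start from *wopenetu.
  rule 1: no change — wopenetu
  rule 2 (vowel merger): wopenetu → wopeneto
  rule 3 (glide loss): wopeneto → openeto
  rule 4 (unconditioned shift): openeto → ofeneto
  ⇒ Vurevan ofeneto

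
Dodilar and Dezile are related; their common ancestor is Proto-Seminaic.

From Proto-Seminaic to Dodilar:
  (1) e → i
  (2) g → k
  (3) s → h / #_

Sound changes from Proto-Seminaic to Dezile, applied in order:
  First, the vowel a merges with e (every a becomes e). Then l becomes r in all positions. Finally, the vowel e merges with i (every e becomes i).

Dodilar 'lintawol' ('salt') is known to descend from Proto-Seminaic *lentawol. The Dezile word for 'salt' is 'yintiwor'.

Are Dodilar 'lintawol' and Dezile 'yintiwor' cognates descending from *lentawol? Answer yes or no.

no

Derive the expected Dezile reflex of *lentawol:
Dezile: start from *lentawol.
  rule 1 (vowel merger): lentawol → lentewol
  rule 2 (unconditioned shift): lentewol → rentewor
  rule 3 (vowel merger): rentewor → rintiwor
  ⇒ Dezile rintiwor
The regular Dezile reflex would be 'rintiwor', but the attested form is 'yintiwor'. The correspondence is irregular, so they are not cognates (the Dezile form has a different source).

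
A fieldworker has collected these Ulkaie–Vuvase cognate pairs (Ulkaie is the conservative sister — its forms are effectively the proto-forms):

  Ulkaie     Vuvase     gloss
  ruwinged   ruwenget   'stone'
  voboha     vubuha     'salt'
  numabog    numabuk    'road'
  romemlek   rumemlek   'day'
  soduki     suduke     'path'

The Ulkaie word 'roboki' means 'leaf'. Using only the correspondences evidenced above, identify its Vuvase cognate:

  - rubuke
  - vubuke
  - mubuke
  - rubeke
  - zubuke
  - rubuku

rubuke

voboha ~ vubuha — Ulkaie o corresponds to Vuvase u after a consonant, before a labial obstruent.
voboha ~ vubuha, numabog ~ numabuk — Ulkaie o corresponds to Vuvase u after a consonant, before a consonant other than r, m, n, p, b, f, v.
soduki ~ suduke — Ulkaie i corresponds to Vuvase e word-finally.
Applying these to Ulkaie 'roboki':
  roboki → ruboki   (o→u after a consonant, before a labial obstruent)
  ruboki → rubuki   (o→u after a consonant, before a consonant other than r, m, n, p, b, f, v)
  rubuki → rubuke   (i→e word-finally)
So the Vuvase cognate is 'rubuke'.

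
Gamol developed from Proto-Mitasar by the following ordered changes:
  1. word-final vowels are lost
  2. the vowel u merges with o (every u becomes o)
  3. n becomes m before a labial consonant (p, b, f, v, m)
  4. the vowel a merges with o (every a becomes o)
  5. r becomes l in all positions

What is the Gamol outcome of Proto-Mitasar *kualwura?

Gamol: *kualwura
  kualwura → kualwur   [apocope]
  kualwur → koalwor   [vowel merger]
  koalwor (rule 3 does not apply)
  koalwor → koolwor   [vowel merger]
  koolwor → koolwol   [unconditioned shift]
  giving Gamol koolwol.

koolwol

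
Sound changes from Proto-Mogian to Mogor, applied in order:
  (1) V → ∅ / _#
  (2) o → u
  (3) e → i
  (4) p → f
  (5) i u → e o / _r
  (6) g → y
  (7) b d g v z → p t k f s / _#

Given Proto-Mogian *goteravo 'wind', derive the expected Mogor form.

Mogor: start from *goteravo.
  rule 1 (apocope): goteravo → goterav
  rule 2 (vowel merger): goterav → guterav
  rule 3 (vowel merger): guterav → gutirav
  rule 4: no change — gutirav
  rule 5 (pre-rhotic lowering): gutirav → guterav
  rule 6 (unconditioned shift): guterav → yuterav
  rule 7 (final devoicing): yuterav → yuteraf
  ⇒ Mogor yuteraf

yuteraf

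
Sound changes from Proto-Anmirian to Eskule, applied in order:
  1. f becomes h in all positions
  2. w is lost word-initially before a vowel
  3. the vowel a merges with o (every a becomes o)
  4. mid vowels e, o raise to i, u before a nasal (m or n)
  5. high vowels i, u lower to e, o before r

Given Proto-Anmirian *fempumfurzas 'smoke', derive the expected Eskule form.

Eskule: *fempumfurzas
  fempumfurzas → hempumhurzas   [unconditioned shift]
  hempumhurzas (rule 2 does not apply)
  hempumhurzas → hempumhurzos   [vowel merger]
  hempumhurzos → himpumhurzos   [pre-nasal raising]
  himpumhurzos → himpumhorzos   [pre-rhotic lowering]
  giving Eskule himpumhorzos.

himpumhorzos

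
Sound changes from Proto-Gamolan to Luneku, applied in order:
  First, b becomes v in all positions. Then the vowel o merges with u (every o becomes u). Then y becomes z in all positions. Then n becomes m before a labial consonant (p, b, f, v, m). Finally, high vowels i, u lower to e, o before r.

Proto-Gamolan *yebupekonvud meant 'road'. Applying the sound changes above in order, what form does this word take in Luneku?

Luneku: *yebupekonvud
  yebupekonvud → yevupekonvud   [unconditioned shift]
  yevupekonvud → yevupekunvud   [vowel merger]
  yevupekunvud → zevupekunvud   [unconditioned shift]
  zevupekunvud → zevupekumvud   [nasal place assimilation]
  zevupekumvud (rule 5 does not apply)
  giving Luneku zevupekumvud.

zevupekumvud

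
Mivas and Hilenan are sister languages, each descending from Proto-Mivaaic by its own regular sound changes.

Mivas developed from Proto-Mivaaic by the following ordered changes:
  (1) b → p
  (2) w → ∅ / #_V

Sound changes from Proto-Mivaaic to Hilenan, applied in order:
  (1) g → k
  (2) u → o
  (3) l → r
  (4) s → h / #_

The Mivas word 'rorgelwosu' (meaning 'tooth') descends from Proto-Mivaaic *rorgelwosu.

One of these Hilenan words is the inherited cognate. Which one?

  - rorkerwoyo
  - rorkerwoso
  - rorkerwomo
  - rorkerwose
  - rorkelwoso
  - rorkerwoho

Hilenan: start from *rorgelwosu.
  rule 1 (unconditioned shift): rorgelwosu → rorkelwosu
  rule 2 (vowel merger): rorkelwosu → rorkelwoso
  rule 3 (unconditioned shift): rorkelwoso → rorkerwoso
  rule 4: no change — rorkerwoso
  ⇒ Hilenan rorkerwoso

rorkerwoso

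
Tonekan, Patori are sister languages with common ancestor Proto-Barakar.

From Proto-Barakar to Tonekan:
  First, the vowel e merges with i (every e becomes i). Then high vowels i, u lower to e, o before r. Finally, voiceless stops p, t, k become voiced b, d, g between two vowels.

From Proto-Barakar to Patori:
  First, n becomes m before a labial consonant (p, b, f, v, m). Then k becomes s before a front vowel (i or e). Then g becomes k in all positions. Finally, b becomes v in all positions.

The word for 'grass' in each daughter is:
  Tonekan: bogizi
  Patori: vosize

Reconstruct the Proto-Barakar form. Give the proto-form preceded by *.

Position 3: Tonekan has g, Patori has s. Taking the neighbouring segments as reconstructed: Tonekan g could go back to *k or *g; Patori s could go back to *k or *s — the one source consistent with every daughter is *k.
Position 1: Tonekan has b, Patori has v. Taking the neighbouring segments as reconstructed: Tonekan b can only go back to *b; Patori v could go back to *b or *v — the one source consistent with every daughter is *b.
Position 6: Tonekan has i, Patori has e. Patori preserves e here (none of its changes turn any other segment into e), so the proto-segment is *e.
This points to *bokize. Verify forward in each daughter:
Tonekan: *bokize
  bokize → bokizi   [vowel merger]
  bokizi (rule 2 does not apply)
  bokizi → bogizi   [intervocalic voicing]
  giving Tonekan bogizi.
Patori: *bokize > bosize > vosize  (by palatalisation, unconditioned shift)
*bokize is the unique common source.

*bokize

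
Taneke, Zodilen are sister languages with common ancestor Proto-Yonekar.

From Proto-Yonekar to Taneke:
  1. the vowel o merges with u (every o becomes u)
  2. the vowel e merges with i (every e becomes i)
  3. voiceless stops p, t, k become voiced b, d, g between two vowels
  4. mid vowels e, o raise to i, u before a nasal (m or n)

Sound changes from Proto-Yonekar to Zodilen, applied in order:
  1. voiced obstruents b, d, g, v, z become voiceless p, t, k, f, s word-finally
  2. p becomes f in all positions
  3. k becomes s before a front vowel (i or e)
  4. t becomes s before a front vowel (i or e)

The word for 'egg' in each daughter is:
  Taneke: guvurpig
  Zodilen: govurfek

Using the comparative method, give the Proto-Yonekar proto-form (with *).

Position 2: Taneke has u, Zodilen has o. Zodilen preserves o here (none of its changes turn any other segment into o), so the proto-segment is *o.
Position 6: Taneke has p, Zodilen has f. Taneke preserves p here (none of its changes turn any other segment into p), so the proto-segment is *p.
Continuing position by position gives *govurpeg; check it forward:
Taneke: *govurpeg
  govurpeg → guvurpeg   [vowel merger]
  guvurpeg → guvurpig   [vowel merger]
  guvurpig (rule 3 does not apply)
  guvurpig (rule 4 does not apply)
  giving Taneke guvurpig.
Zodilen: start from *govurpeg.
  rule 1 (final devoicing): govurpeg → govurpek
  rule 2 (unconditioned shift): govurpek → govurfek
  rule 3: no change — govurfek
  rule 4: no change — govurfek
  ⇒ Zodilen govurfek
*govurpeg is the unique common source.

*govurpeg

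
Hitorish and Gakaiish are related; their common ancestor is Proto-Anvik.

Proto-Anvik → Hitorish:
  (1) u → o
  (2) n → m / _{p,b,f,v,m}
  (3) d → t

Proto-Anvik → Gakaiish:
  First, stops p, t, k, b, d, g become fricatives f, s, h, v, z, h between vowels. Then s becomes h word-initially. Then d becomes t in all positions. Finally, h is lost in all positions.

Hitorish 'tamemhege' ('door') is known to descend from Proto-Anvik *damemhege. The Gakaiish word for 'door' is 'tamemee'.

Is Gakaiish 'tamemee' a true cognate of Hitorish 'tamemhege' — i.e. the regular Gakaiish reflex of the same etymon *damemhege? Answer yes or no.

yes

Derive the expected Gakaiish reflex of *damemhege:
Gakaiish: start from *damemhege.
  rule 1 (intervocalic lenition): damemhege → damemhehe
  rule 2: no change — damemhehe
  rule 3 (unconditioned shift): damemhehe → tamemhehe
  rule 4 (h-loss): tamemhehe → tamemee
  ⇒ Gakaiish tamemee
Gakaiish 'tamemee' matches the regular reflex exactly, so the pair is cognate.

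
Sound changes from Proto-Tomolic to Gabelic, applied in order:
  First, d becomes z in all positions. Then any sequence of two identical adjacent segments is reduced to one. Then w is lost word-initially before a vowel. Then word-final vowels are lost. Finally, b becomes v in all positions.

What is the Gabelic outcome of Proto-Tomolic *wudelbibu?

Gabelic: *wudelbibu > wuzelbibu > uzelbibu > uzelbib > uzelviv  (by unconditioned shift, glide loss, apocope, unconditioned shift)

uzelviv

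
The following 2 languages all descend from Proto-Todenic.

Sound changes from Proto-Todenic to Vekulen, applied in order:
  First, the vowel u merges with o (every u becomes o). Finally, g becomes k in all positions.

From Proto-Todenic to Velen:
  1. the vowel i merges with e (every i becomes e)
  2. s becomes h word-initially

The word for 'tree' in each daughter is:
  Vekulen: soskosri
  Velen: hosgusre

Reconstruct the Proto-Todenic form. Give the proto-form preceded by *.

Position 5: Vekulen has o, Velen has u. Velen preserves u here (none of its changes turn any other segment into u), so the proto-segment is *u.
Position 4: Vekulen has k, Velen has g. Velen preserves g here (none of its changes turn any other segment into g), so the proto-segment is *g.
Verify the candidate proto-form against each daughter:
Vekulen: start from *sosgusri.
  rule 1 (vowel merger): sosgusri → sosgosri
  rule 2 (unconditioned shift): sosgosri → soskosri
  ⇒ Vekulen soskosri
Velen: *sosgusri
  sosgusri → sosgusre   [vowel merger]
  sosgusre → hosgusre   [debuccalisation]
  giving Velen hosgusre.
Only *sosgusri yields all of Vekulen soskosri, Velen hosgusre.

*sosgusri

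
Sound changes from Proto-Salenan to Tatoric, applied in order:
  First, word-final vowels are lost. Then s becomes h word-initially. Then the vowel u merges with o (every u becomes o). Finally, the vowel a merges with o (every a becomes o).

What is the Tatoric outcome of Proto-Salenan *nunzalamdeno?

Tatoric: *nunzalamdeno > nunzalamden > nonzalamden > nonzolomden  (by apocope, vowel merger, vowel merger)

nonzolomden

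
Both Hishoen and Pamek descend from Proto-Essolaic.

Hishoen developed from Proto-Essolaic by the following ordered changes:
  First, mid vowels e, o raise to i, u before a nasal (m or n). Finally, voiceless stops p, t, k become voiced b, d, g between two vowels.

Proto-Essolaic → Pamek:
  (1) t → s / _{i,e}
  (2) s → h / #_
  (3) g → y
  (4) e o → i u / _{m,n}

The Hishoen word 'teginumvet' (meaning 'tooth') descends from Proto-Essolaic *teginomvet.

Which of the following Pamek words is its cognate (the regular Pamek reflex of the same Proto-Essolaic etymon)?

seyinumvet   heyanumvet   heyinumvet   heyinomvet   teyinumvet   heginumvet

Pamek: start from *teginomvet.
  rule 1 (palatalisation): teginomvet → seginomvet
  rule 2 (debuccalisation): seginomvet → heginomvet
  rule 3 (unconditioned shift): heginomvet → heyinomvet
  rule 4 (pre-nasal raising): heyinomvet → heyinumvet
  ⇒ Pamek heyinumvet
Only 'heyinumvet' matches the regular Pamek development of *teginomvet.

heyinumvet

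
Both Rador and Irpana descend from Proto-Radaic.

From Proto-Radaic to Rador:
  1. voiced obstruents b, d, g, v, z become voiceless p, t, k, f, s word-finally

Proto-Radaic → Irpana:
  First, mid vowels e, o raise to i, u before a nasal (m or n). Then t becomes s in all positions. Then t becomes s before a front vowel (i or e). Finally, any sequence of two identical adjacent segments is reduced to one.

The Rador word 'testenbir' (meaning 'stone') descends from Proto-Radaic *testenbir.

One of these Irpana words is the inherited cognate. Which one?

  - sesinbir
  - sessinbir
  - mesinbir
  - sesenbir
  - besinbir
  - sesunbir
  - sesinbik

sesinbir

Irpana: start from *testenbir.
  rule 1 (pre-nasal raising): testenbir → testinbir
  rule 2 (unconditioned shift): testinbir → sessinbir
  rule 3: no change — sessinbir
  rule 4 (degemination): sessinbir → sesinbir
  ⇒ Irpana sesinbir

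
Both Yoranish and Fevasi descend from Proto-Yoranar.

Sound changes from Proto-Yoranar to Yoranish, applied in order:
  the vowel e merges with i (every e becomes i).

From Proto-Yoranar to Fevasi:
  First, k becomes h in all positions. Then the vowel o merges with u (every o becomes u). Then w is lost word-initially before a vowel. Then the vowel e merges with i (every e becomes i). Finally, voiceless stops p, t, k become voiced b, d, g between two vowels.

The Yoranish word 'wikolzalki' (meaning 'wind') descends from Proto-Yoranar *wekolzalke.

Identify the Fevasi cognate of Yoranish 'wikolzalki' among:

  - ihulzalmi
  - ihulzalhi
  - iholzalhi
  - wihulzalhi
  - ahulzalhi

ihulzalhi

Fevasi: start from *wekolzalke.
  rule 1 (unconditioned shift): wekolzalke → weholzalhe
  rule 2 (vowel merger): weholzalhe → wehulzalhe
  rule 3 (glide loss): wehulzalhe → ehulzalhe
  rule 4 (vowel merger): ehulzalhe → ihulzalhi
  rule 5: no change — ihulzalhi
  ⇒ Fevasi ihulzalhi
Only 'ihulzalhi' matches the regular Fevasi development of *wekolzalke.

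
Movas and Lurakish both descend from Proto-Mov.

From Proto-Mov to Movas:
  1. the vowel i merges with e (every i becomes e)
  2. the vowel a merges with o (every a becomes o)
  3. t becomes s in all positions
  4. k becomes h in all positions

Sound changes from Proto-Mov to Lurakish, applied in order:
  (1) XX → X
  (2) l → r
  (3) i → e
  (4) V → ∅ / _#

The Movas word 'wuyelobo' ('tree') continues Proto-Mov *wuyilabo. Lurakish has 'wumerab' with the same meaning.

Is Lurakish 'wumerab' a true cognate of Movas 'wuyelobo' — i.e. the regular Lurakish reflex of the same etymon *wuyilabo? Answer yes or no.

no

Derive the expected Lurakish reflex of *wuyilabo:
Lurakish: start from *wuyilabo.
  rule 1: no change — wuyilabo
  rule 2 (unconditioned shift): wuyilabo → wuyirabo
  rule 3 (vowel merger): wuyirabo → wuyerabo
  rule 4 (apocope): wuyerabo → wuyerab
  ⇒ Lurakish wuyerab
The regular Lurakish reflex would be 'wuyerab', but the attested form is 'wumerab'. The correspondence is irregular, so they are not cognates (the Lurakish form has a different source).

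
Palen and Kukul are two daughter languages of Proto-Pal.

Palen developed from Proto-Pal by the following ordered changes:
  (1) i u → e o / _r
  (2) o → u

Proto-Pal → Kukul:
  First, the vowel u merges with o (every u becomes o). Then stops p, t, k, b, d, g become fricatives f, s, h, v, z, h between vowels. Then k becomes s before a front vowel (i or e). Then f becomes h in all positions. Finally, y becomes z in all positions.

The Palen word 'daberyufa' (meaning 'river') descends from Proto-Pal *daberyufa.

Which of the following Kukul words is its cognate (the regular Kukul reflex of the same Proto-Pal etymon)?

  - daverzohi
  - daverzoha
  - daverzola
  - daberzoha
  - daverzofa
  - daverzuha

Kukul: *daberyufa
  daberyufa → daberyofa   [vowel merger]
  daberyofa → daveryofa   [intervocalic lenition]
  daveryofa (rule 3 does not apply)
  daveryofa → daveryoha   [unconditioned shift]
  daveryoha → daverzoha   [unconditioned shift]
  giving Kukul daverzoha.

daverzoha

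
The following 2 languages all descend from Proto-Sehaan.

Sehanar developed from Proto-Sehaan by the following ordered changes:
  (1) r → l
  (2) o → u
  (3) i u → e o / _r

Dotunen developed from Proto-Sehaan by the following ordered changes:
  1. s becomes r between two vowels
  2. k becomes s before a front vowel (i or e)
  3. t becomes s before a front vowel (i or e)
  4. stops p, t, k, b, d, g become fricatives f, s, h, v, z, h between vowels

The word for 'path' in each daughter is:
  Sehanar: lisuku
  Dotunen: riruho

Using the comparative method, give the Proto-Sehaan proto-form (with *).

Position 6: Sehanar has u, Dotunen has o. Dotunen preserves o here (none of its changes turn any other segment into o), so the proto-segment is *o.
Position 5: Sehanar has k, Dotunen has h. Sehanar preserves k here (none of its changes turn any other segment into k), so the proto-segment is *k.
Position 3: Sehanar has s, Dotunen has r. Sehanar preserves s here (none of its changes turn any other segment into s), so the proto-segment is *s.
This points to *risuko. Verify forward in each daughter:
Sehanar: *risuko > lisuko > lisuku  (by unconditioned shift, vowel merger)
Dotunen: *risuko
  risuko → riruko   [rhotacism]
  riruko (rule 2 does not apply)
  riruko (rule 3 does not apply)
  riruko → riruho   [intervocalic lenition]
  giving Dotunen riruho.
*risuko is the unique common source.

*risuko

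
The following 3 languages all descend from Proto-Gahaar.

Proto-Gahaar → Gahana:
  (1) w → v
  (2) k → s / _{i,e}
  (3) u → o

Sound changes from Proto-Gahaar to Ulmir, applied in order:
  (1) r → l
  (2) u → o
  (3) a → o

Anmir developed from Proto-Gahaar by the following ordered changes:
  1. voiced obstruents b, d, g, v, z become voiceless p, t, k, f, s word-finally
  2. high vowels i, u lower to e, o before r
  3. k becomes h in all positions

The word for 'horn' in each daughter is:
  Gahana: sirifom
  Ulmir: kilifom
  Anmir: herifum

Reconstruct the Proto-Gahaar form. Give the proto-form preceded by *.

*kirifum

Position 1: Gahana has s, Ulmir has k, Anmir has h. Ulmir preserves k here (none of its changes turn any other segment into k), so the proto-segment is *k.
Position 2: Gahana has i, Ulmir has i, Anmir has e. Gahana preserves i here (none of its changes turn any other segment into i), so the proto-segment is *i.
This points to *kirifum. Verify forward in each daughter:
Gahana: *kirifum
  kirifum (rule 1 does not apply)
  kirifum → sirifum   [palatalisation]
  sirifum → sirifom   [vowel merger]
  giving Gahana sirifom.
Ulmir: *kirifum
  kirifum → kilifum   [unconditioned shift]
  kilifum → kilifom   [vowel merger]
  kilifom (rule 3 does not apply)
  giving Ulmir kilifom.
Anmir: *kirifum
  kirifum (rule 1 does not apply)
  kirifum → kerifum   [pre-rhotic lowering]
  kerifum → herifum   [unconditioned shift]
  giving Anmir herifum.
No other proto-form is consistent with every reflex, so the reconstruction is *kirifum.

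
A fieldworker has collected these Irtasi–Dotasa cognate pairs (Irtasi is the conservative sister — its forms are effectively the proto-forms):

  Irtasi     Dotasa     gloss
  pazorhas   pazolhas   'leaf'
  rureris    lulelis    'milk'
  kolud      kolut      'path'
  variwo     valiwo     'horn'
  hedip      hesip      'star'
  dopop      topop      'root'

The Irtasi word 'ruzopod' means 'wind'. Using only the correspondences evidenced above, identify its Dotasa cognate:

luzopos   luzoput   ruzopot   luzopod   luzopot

luzopot

rureris ~ lulelis — Irtasi r corresponds to Dotasa l word-initially before a back vowel.
kolud ~ kolut — Irtasi d corresponds to Dotasa t word-finally.
Applying these to Irtasi 'ruzopod':
  ruzopod → luzopod   (r→l word-initially before a back vowel)
  luzopod → luzopot   (d→t word-finally)
So the Dotasa cognate is 'luzopot'.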